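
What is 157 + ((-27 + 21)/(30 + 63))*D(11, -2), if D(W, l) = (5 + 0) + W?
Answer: 4835/31 ≈ 155.97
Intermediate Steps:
D(W, l) = 5 + W
157 + ((-27 + 21)/(30 + 63))*D(11, -2) = 157 + ((-27 + 21)/(30 + 63))*(5 + 11) = 157 - 6/93*16 = 157 - 6*1/93*16 = 157 - 2/31*16 = 157 - 32/31 = 4835/31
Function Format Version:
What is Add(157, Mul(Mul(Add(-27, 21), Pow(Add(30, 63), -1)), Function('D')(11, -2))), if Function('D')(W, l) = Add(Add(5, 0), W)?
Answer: Rational(4835, 31) ≈ 155.97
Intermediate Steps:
Function('D')(W, l) = Add(5, W)
Add(157, Mul(Mul(Add(-27, 21), Pow(Add(30, 63), -1)), Function('D')(11, -2))) = Add(157, Mul(Mul(Add(-27, 21), Pow(Add(30, 63), -1)), Add(5, 11))) = Add(157, Mul(Mul(-6, Pow(93, -1)), 16)) = Add(157, Mul(Mul(-6, Rational(1, 93)), 16)) = Add(157, Mul(Rational(-2, 31), 16)) = Add(157, Rational(-32, 31)) = Rational(4835, 31)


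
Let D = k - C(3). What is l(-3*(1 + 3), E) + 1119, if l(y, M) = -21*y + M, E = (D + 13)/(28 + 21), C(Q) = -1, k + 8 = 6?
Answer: 67191/49 ≈ 1371.2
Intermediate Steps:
k = -2 (k = -8 + 6 = -2)
D = -1 (D = -2 - 1*(-1) = -2 + 1 = -1)
E = 12/49 (E = (-1 + 13)/(28 + 21) = 12/49 ≈ 0.24490)
l(y, M) = M - 21*y
l(-3*(1 + 3), E) + 1119 = (12/49 - (-63)*(1 + 3)) + 1119 = (12/49 - (-63)*4) + 1119 = (12/49 - 21*(-12)) + 1119 = (12/49 + 252) + 1119 = 12360/49 + 1119 = 67191/49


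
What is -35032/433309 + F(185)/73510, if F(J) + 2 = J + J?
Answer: -1207872304/15926272295 ≈ -0.075842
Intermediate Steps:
F(J) = -2 + 2*J (F(J) = -2 + (J + J) = -2 + 2*J)
-35032/433309 + F(185)/73510 = -35032/433309 + (-2 + 2*185)/73510 = -35032*1/433309 + (-2 + 370)*(1/73510) = -35032/433309 + 368*(1/73510) = -35032/433309 + 184/36755 = -1207872304/15926272295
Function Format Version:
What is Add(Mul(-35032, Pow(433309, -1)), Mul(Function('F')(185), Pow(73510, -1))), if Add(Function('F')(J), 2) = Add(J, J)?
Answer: Rational(-1207872304, 15926272295) ≈ -0.075842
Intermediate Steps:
Function('F')(J) = Add(-2, Mul(2, J)) (Function('F')(J) = Add(-2, Add(J, J)) = Add(-2, Mul(2, J)))
Add(Mul(-35032, Pow(433309, -1)), Mul(Function('F')(185), Pow(73510, -1))) = Add(Mul(-35032, Pow(433309, -1)), Mul(Add(-2, Mul(2, 185)), Pow(73510, -1))) = Add(Mul(-35032, Rational(1, 433309)), Mul(Add(-2, 370), Rational(1, 73510))) = Add(Rational(-35032, 433309), Mul(368, Rational(1, 73510))) = Add(Rational(-35032, 433309), Rational(184, 36755)) = Rational(-1207872304, 15926272295)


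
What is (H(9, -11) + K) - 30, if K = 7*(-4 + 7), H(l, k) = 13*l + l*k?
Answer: 9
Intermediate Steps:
H(l, k) = 13*l + k*l
K = 21 (K = 7*3 = 21)
(H(9, -11) + K) - 30 = (9*(13 - 11) + 21) - 30 = (9*2 + 21) - 30 = (18 + 21) - 30 = 39 - 30 = 9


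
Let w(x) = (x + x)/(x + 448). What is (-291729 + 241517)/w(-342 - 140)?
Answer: -426802/241 ≈ -1771.0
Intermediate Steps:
w(x) = 2*x/(448 + x) (w(x) = (2*x)/(448 + x) = 2*x/(448 + x))
(-291729 + 241517)/w(-342 - 140) = (-291729 + 241517)/((2*(-342 - 140)/(448 + (-342 - 140)))) = -50212/(2*(-482)/(448 - 482)) = -50212/(2*(-482)/(-34)) = -50212/(2*(-482)*(-1/34)) = -50212/482/17 = -50212*17/482 = -426802/241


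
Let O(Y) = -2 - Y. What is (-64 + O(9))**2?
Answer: 5625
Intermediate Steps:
(-64 + O(9))**2 = (-64 + (-2 - 1*9))**2 = (-64 + (-2 - 9))**2 = (-64 - 11)**2 = (-75)**2 = 5625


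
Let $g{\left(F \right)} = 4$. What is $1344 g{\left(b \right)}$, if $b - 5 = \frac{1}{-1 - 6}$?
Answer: $5376$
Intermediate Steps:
$b = \frac{34}{7}$ ($b = 5 + \frac{1}{-1 - 6} = 5 + \frac{1}{-7} = 5 - \frac{1}{7} = \frac{34}{7} \approx 4.8571$)
$1344 g{\left(b \right)} = 1344 \cdot 4 = 5376$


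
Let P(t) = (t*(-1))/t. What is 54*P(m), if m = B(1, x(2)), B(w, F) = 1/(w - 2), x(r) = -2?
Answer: -54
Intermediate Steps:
B(w, F) = 1/(-2 + w)
m = -1 (m = 1/(-2 + 1) = 1/(-1) = -1)
P(t) = -1 (P(t) = (-t)/t = -1)
54*P(m) = 54*(-1) = -54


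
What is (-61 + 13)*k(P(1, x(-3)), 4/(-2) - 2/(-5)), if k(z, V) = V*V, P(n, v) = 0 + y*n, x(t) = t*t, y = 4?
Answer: -3072/25 ≈ -122.88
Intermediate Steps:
x(t) = t**2
P(n, v) = 4*n (P(n, v) = 0 + 4*n = 4*n)
k(z, V) = V**2
(-61 + 13)*k(P(1, x(-3)), 4/(-2) - 2/(-5)) = (-61 + 13)*(4/(-2) - 2/(-5))**2 = -48*(4*(-1/2) - 2*(-1/5))**2 = -48*(-2 + 2/5)**2 = -48*(-8/5)**2 = -48*64/25 = -3072/25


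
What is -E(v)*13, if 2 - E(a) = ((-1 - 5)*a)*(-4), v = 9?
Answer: 2782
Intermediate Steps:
E(a) = 2 - 24*a (E(a) = 2 - (-1 - 5)*a*(-4) = 2 - (-6*a)*(-4) = 2 - 24*a)
-E(v)*13 = -(2 - 24*9)*13 = -(2 - 216)*13 = -1*(-214)*13 = 214*13 = 2782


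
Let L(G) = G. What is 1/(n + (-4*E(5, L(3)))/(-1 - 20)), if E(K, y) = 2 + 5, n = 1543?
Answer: 3/4633 ≈ 0.00064753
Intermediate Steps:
E(K, y) = 7
1/(n + (-4*E(5, L(3)))/(-1 - 20)) = 1/(1543 + (-4*7)/(-1 - 20)) = 1/(1543 - 28/(-21)) = 1/(1543 - 28*(-1/21)) = 1/(1543 + 4/3) = 1/(4633/3) = 3/4633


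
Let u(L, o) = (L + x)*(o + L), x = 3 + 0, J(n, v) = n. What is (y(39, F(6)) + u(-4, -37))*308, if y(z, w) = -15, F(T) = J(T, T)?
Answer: 8008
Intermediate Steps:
F(T) = T
x = 3
u(L, o) = (3 + L)*(L + o) (u(L, o) = (L + 3)*(o + L) = (3 + L)*(L + o))
(y(39, F(6)) + u(-4, -37))*308 = (-15 + ((-4)² + 3*(-4) + 3*(-37) - 4*(-37)))*308 = (-15 + (16 - 12 - 111 + 148))*308 = (-15 + 41)*308 = 26*308 = 8008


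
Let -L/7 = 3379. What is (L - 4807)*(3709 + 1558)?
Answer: -149898820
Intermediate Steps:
L = -23653 (L = -7*3379 = -23653)
(L - 4807)*(3709 + 1558) = (-23653 - 4807)*(3709 + 1558) = -28460*5267 = -149898820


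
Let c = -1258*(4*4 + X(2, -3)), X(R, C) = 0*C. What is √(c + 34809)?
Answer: √14681 ≈ 121.17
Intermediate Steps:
X(R, C) = 0
c = -20128 (c = -1258*(4*4 + 0) = -1258*(16 + 0) = -1258*16 = -20128)
√(c + 34809) = √(-20128 + 34809) = √14681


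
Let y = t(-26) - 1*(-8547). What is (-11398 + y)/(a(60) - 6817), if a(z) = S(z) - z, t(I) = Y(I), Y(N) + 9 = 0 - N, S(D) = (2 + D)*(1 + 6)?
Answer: 2834/6443 ≈ 0.43986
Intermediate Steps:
S(D) = 14 + 7*D (S(D) = (2 + D)*7 = 14 + 7*D)
Y(N) = -9 - N (Y(N) = -9 + (0 - N) = -9 - N)
t(I) = -9 - I
a(z) = 14 + 6*z (a(z) = (14 + 7*z) - z = 14 + 6*z)
y = 8564 (y = (-9 - 1*(-26)) - 1*(-8547) = (-9 + 26) + 8547 = 17 + 8547 = 8564)
(-11398 + y)/(a(60) - 6817) = (-11398 + 8564)/((14 + 6*60) - 6817) = -2834/((14 + 360) - 6817) = -2834/(374 - 6817) = -2834/(-6443) = -2834*(-1/6443) = 2834/6443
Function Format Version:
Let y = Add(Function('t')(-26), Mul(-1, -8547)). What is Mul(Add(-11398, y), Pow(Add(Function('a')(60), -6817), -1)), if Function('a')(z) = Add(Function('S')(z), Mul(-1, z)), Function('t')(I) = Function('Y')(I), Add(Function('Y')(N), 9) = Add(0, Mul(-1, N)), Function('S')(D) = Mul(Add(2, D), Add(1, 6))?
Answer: Rational(2834, 6443) ≈ 0.43986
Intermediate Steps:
Function('S')(D) = Add(14, Mul(7, D)) (Function('S')(D) = Mul(Add(2, D), 7) = Add(14, Mul(7, D)))
Function('Y')(N) = Add(-9, Mul(-1, N)) (Function('Y')(N) = Add(-9, Add(0, Mul(-1, N))) = Add(-9, Mul(-1, N)))
Function('t')(I) = Add(-9, Mul(-1, I))
Function('a')(z) = Add(14, Mul(6, z)) (Function('a')(z) = Add(Add(14, Mul(7, z)), Mul(-1, z)) = Add(14, Mul(6, z)))
y = 8564 (y = Add(Add(-9, Mul(-1, -26)), Mul(-1, -8547)) = Add(Add(-9, 26), 8547) = Add(17, 8547) = 8564)
Mul(Add(-11398, y), Pow(Add(Function('a')(60), -6817), -1)) = Mul(Add(-11398, 8564), Pow(Add(Add(14, Mul(6, 60)), -6817), -1)) = Mul(-2834, Pow(Add(Add(14, 360), -6817), -1)) = Mul(-2834, Pow(Add(374, -6817), -1)) = Mul(-2834, Pow(-6443, -1)) = Mul(-2834, Rational(-1, 6443)) = Rational(2834, 6443)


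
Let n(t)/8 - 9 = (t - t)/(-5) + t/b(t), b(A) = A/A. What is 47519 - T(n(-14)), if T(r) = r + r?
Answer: 47599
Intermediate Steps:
b(A) = 1
n(t) = 72 + 8*t (n(t) = 72 + 8*((t - t)/(-5) + t/1) = 72 + 8*(0*(-⅕) + t*1) = 72 + 8*(0 + t) = 72 + 8*t)
T(r) = 2*r
47519 - T(n(-14)) = 47519 - 2*(72 + 8*(-14)) = 47519 - 2*(72 - 112) = 47519 - 2*(-40) = 47519 - 1*(-80) = 47519 + 80 = 47599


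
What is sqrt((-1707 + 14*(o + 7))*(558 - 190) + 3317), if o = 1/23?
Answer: I*sqrt(588571) ≈ 767.18*I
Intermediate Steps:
o = 1/23 ≈ 0.043478
sqrt((-1707 + 14*(o + 7))*(558 - 190) + 3317) = sqrt((-1707 + 14*(1/23 + 7))*(558 - 190) + 3317) = sqrt((-1707 + 14*(162/23))*368 + 3317) = sqrt((-1707 + 2268/23)*368 + 3317) = sqrt(-36993/23*368 + 3317) = sqrt(-591888 + 3317) = sqrt(-588571) = I*sqrt(588571)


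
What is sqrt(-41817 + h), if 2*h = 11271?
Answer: I*sqrt(144726)/2 ≈ 190.21*I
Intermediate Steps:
h = 11271/2 (h = (1/2)*11271 = 11271/2 ≈ 5635.5)
sqrt(-41817 + h) = sqrt(-41817 + 11271/2) = sqrt(-72363/2) = I*sqrt(144726)/2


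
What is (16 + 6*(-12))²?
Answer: 3136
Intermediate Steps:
(16 + 6*(-12))² = (16 - 72)² = (-56)² = 3136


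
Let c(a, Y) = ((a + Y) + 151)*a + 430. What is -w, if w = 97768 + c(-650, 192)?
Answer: -297748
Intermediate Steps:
c(a, Y) = 430 + a*(151 + Y + a) (c(a, Y) = ((Y + a) + 151)*a + 430 = (151 + Y + a)*a + 430 = a*(151 + Y + a) + 430 = 430 + a*(151 + Y + a))
w = 297748 (w = 97768 + (430 + (-650)² + 151*(-650) + 192*(-650)) = 97768 + (430 + 422500 - 98150 - 124800) = 97768 + 199980 = 297748)
-w = -1*297748 = -297748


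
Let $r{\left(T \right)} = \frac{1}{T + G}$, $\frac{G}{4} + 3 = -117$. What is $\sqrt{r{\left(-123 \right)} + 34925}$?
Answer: $\frac{\sqrt{1411004858}}{201} \approx 186.88$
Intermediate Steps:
$G = -480$ ($G = -12 + 4 \left(-117\right) = -12 - 468 = -480$)
$r{\left(T \right)} = \frac{1}{-480 + T}$ ($r{\left(T \right)} = \frac{1}{T - 480} = \frac{1}{-480 + T}$)
$\sqrt{r{\left(-123 \right)} + 34925} = \sqrt{\frac{1}{-480 - 123} + 34925} = \sqrt{\frac{1}{-603} + 34925} = \sqrt{- \frac{1}{603} + 34925} = \sqrt{\frac{21059774}{603}} = \frac{\sqrt{1411004858}}{201}$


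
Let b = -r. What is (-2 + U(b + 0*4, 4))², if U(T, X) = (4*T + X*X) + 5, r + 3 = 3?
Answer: 361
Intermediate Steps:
r = 0 (r = -3 + 3 = 0)
b = 0 (b = -1*0 = 0)
U(T, X) = 5 + X² + 4*T (U(T, X) = (4*T + X²) + 5 = (X² + 4*T) + 5 = 5 + X² + 4*T)
(-2 + U(b + 0*4, 4))² = (-2 + (5 + 4² + 4*(0 + 0*4)))² = (-2 + (5 + 16 + 4*(0 + 0)))² = (-2 + (5 + 16 + 4*0))² = (-2 + (5 + 16 + 0))² = (-2 + 21)² = 19² = 361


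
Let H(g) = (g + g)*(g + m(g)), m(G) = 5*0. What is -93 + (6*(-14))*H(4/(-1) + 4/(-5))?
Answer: -99093/25 ≈ -3963.7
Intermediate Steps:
m(G) = 0
H(g) = 2*g**2 (H(g) = (g + g)*(g + 0) = (2*g)*g = 2*g**2)
-93 + (6*(-14))*H(4/(-1) + 4/(-5)) = -93 + (6*(-14))*(2*(4/(-1) + 4/(-5))**2) = -93 - 168*(4*(-1) + 4*(-1/5))**2 = -93 - 168*(-4 - 4/5)**2 = -93 - 168*(-24/5)**2 = -93 - 168*576/25 = -93 - 84*1152/25 = -93 - 96768/25 = -99093/25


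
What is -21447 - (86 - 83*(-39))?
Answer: -24770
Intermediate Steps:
-21447 - (86 - 83*(-39)) = -21447 - (86 + 3237) = -21447 - 1*3323 = -21447 - 3323 = -24770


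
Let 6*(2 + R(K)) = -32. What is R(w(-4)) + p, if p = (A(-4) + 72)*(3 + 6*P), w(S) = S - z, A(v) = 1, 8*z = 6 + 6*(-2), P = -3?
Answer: -3307/3 ≈ -1102.3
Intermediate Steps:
z = -¾ (z = (6 + 6*(-2))/8 = (6 - 12)/8 = (⅛)*(-6) = -¾ ≈ -0.75000)
w(S) = ¾ + S (w(S) = S - 1*(-¾) = S + ¾ = ¾ + S)
R(K) = -22/3 (R(K) = -2 + (⅙)*(-32) = -2 - 16/3 = -22/3)
p = -1095 (p = (1 + 72)*(3 + 6*(-3)) = 73*(3 - 18) = 73*(-15) = -1095)
R(w(-4)) + p = -22/3 - 1095 = -3307/3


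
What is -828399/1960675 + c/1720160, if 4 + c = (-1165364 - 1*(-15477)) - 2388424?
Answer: -1672492917293/674534941600 ≈ -2.4795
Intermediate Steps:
c = -3538315 (c = -4 + ((-1165364 - 1*(-15477)) - 2388424) = -4 + ((-1165364 + 15477) - 2388424) = -4 + (-1149887 - 2388424) = -4 - 3538311 = -3538315)
-828399/1960675 + c/1720160 = -828399/1960675 - 3538315/1720160 = -828399*1/1960675 - 3538315*1/1720160 = -828399/1960675 - 707663/344032 = -1672492917293/674534941600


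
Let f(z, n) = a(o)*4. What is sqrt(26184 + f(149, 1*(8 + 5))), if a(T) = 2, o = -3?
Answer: 4*sqrt(1637) ≈ 161.84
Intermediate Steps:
f(z, n) = 8 (f(z, n) = 2*4 = 8)
sqrt(26184 + f(149, 1*(8 + 5))) = sqrt(26184 + 8) = sqrt(26192) = 4*sqrt(1637)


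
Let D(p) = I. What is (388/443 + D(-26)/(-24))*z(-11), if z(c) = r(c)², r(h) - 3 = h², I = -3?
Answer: 6817334/443 ≈ 15389.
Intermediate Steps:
D(p) = -3
r(h) = 3 + h²
z(c) = (3 + c²)²
(388/443 + D(-26)/(-24))*z(-11) = (388/443 - 3/(-24))*(3 + (-11)²)² = (388*(1/443) - 3*(-1/24))*(3 + 121)² = (388/443 + ⅛)*124² = (3547/3544)*15376 = 6817334/443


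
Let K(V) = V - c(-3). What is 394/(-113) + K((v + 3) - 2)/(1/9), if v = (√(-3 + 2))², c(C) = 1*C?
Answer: 2657/113 ≈ 23.513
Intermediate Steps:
c(C) = C
v = -1 (v = (√(-1))² = I² = -1)
K(V) = 3 + V (K(V) = V - 1*(-3) = V + 3 = 3 + V)
394/(-113) + K((v + 3) - 2)/(1/9) = 394/(-113) + (3 + ((-1 + 3) - 2))/(1/9) = 394*(-1/113) + (3 + (2 - 2))/(⅑) = -394/113 + (3 + 0)*9 = -394/113 + 3*9 = -394/113 + 27 = 2657/113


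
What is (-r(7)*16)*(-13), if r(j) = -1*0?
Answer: 0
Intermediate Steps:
r(j) = 0
(-r(7)*16)*(-13) = (-1*0*16)*(-13) = (0*16)*(-13) = 0*(-13) = 0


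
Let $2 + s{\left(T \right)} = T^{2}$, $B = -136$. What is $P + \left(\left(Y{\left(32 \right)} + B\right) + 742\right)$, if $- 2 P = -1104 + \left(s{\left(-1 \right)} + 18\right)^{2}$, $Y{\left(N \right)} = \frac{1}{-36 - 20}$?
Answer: $\frac{56755}{56} \approx 1013.5$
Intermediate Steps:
$s{\left(T \right)} = -2 + T^{2}$
$Y{\left(N \right)} = - \frac{1}{56}$ ($Y{\left(N \right)} = \frac{1}{-56} = - \frac{1}{56}$)
$P = \frac{815}{2}$ ($P = - \frac{-1104 + \left(\left(-2 + \left(-1\right)^{2}\right) + 18\right)^{2}}{2} = - \frac{-1104 + \left(\left(-2 + 1\right) + 18\right)^{2}}{2} = - \frac{-1104 + \left(-1 + 18\right)^{2}}{2} = - \frac{-1104 + 17^{2}}{2} = - \frac{-1104 + 289}{2} = \left(- \frac{1}{2}\right) \left(-815\right) = \frac{815}{2} \approx 407.5$)
$P + \left(\left(Y{\left(32 \right)} + B\right) + 742\right) = \frac{815}{2} + \left(\left(- \frac{1}{56} - 136\right) + 742\right) = \frac{815}{2} + \left(- \frac{7617}{56} + 742\right) = \frac{815}{2} + \frac{33935}{56} = \frac{56755}{56}$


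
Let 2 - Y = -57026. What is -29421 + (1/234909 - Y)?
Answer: -20307648140/234909 ≈ -86449.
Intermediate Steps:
Y = 57028 (Y = 2 - 1*(-57026) = 2 + 57026 = 57028)
-29421 + (1/234909 - Y) = -29421 + (1/234909 - 1*57028) = -29421 + (1/234909 - 57028) = -29421 - 13396390451/234909 = -20307648140/234909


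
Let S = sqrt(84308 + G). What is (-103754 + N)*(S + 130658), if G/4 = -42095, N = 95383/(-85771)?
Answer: -1162749023463786/85771 - 17798359434*I*sqrt(21018)/85771 ≈ -1.3556e+10 - 3.0084e+7*I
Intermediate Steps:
N = -95383/85771 (N = 95383*(-1/85771) = -95383/85771 ≈ -1.1121)
G = -168380 (G = 4*(-42095) = -168380)
S = 2*I*sqrt(21018) (S = sqrt(84308 - 168380) = sqrt(-84072) = 2*I*sqrt(21018) ≈ 289.95*I)
(-103754 + N)*(S + 130658) = (-103754 - 95383/85771)*(2*I*sqrt(21018) + 130658) = -8899179717*(130658 + 2*I*sqrt(21018))/85771 = -1162749023463786/85771 - 17798359434*I*sqrt(21018)/85771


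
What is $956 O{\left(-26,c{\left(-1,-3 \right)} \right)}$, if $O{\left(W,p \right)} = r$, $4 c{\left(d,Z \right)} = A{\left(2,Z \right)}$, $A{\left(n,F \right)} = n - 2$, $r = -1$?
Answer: $-956$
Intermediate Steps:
$A{\left(n,F \right)} = -2 + n$ ($A{\left(n,F \right)} = n - 2 = -2 + n$)
$c{\left(d,Z \right)} = 0$ ($c{\left(d,Z \right)} = \frac{-2 + 2}{4} = \frac{1}{4} \cdot 0 = 0$)
$O{\left(W,p \right)} = -1$
$956 O{\left(-26,c{\left(-1,-3 \right)} \right)} = 956 \left(-1\right) = -956$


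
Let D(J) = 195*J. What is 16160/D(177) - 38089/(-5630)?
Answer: 281124527/38863890 ≈ 7.2336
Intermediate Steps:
16160/D(177) - 38089/(-5630) = 16160/((195*177)) - 38089/(-5630) = 16160/34515 - 38089*(-1/5630) = 16160*(1/34515) + 38089/5630 = 3232/6903 + 38089/5630 = 281124527/38863890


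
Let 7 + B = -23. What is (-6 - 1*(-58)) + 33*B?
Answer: -938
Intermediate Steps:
B = -30 (B = -7 - 23 = -30)
(-6 - 1*(-58)) + 33*B = (-6 - 1*(-58)) + 33*(-30) = (-6 + 58) - 990 = 52 - 990 = -938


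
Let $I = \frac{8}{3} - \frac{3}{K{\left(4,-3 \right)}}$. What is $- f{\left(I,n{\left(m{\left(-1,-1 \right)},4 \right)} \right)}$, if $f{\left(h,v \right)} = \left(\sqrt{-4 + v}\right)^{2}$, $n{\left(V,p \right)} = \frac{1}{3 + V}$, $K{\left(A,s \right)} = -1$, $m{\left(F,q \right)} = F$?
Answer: $\frac{7}{2} \approx 3.5$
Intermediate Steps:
$I = \frac{17}{3}$ ($I = \frac{8}{3} - \frac{3}{-1} = 8 \cdot \frac{1}{3} - -3 = \frac{8}{3} + 3 = \frac{17}{3} \approx 5.6667$)
$f{\left(h,v \right)} = -4 + v$
$- f{\left(I,n{\left(m{\left(-1,-1 \right)},4 \right)} \right)} = - (-4 + \frac{1}{3 - 1}) = - (-4 + \frac{1}{2}) = \left(-1\right) \left(- \frac{7}{2}\right) = \frac{7}{2}$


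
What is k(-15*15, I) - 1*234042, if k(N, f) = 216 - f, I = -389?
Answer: -233437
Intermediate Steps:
k(-15*15, I) - 1*234042 = (216 - 1*(-389)) - 1*234042 = (216 + 389) - 234042 = 605 - 234042 = -233437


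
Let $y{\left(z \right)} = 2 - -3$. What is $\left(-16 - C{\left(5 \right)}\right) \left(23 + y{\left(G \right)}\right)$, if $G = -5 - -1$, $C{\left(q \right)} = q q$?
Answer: $-1148$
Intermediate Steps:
$C{\left(q \right)} = q^{2}$
$G = -4$ ($G = -5 + 1 = -4$)
$y{\left(z \right)} = 5$ ($y{\left(z \right)} = 2 + 3 = 5$)
$\left(-16 - C{\left(5 \right)}\right) \left(23 + y{\left(G \right)}\right) = \left(-16 - 5^{2}\right) \left(23 + 5\right) = \left(-16 - 25\right) 28 = \left(-41\right) 28 = -1148$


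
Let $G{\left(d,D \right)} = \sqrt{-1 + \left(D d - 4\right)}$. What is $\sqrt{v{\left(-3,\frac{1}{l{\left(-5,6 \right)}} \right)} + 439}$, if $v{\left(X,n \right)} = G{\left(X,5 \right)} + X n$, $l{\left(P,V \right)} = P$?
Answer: $\frac{\sqrt{10990 + 50 i \sqrt{5}}}{5} \approx 20.967 + 0.10665 i$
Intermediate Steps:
$G{\left(d,D \right)} = \sqrt{-5 + D d}$ ($G{\left(d,D \right)} = \sqrt{-1 + \left(-4 + D d\right)} = \sqrt{-5 + D d}$)
$v{\left(X,n \right)} = \sqrt{-5 + 5 X} + X n$
$\sqrt{v{\left(-3,\frac{1}{l{\left(-5,6 \right)}} \right)} + 439} = \sqrt{\left(\sqrt{-5 + 5 \left(-3\right)} - \frac{3}{-5}\right) + 439} = \sqrt{\left(\sqrt{-5 - 15} - - \frac{3}{5}\right) + 439} = \sqrt{\left(\sqrt{-20} + \frac{3}{5}\right) + 439} = \sqrt{\left(2 i \sqrt{5} + \frac{3}{5}\right) + 439} = \sqrt{\left(\frac{3}{5} + 2 i \sqrt{5}\right) + 439} = \sqrt{\frac{2198}{5} + 2 i \sqrt{5}}$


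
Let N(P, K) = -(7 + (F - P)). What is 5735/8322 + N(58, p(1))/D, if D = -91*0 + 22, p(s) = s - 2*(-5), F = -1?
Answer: 279457/91542 ≈ 3.0528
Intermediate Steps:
p(s) = 10 + s (p(s) = s + 10 = 10 + s)
D = 22 (D = 0 + 22 = 22)
N(P, K) = -6 + P (N(P, K) = -(7 + (-1 - P)) = -(6 - P) = -6 + P)
5735/8322 + N(58, p(1))/D = 5735/8322 + (-6 + 58)/22 = 5735*(1/8322) + 52*(1/22) = 5735/8322 + 26/11 = 279457/91542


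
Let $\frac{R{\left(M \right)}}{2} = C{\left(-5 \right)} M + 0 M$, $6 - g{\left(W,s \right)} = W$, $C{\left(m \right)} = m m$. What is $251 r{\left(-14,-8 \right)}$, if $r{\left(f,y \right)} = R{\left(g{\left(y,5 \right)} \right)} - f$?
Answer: $179214$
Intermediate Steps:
$C{\left(m \right)} = m^{2}$
$g{\left(W,s \right)} = 6 - W$
$R{\left(M \right)} = 50 M$ ($R{\left(M \right)} = 2 \left(\left(-5\right)^{2} M + 0 M\right) = 2 \left(25 M + 0\right) = 2 \cdot 25 M = 50 M$)
$r{\left(f,y \right)} = 300 - f - 50 y$ ($r{\left(f,y \right)} = 50 \left(6 - y\right) - f = \left(300 - 50 y\right) - f = 300 - f - 50 y$)
$251 r{\left(-14,-8 \right)} = 251 \left(300 - -14 - -400\right) = 251 \left(300 + 14 + 400\right) = 251 \cdot 714 = 179214$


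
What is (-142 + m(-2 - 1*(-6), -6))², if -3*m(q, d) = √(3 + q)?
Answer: (426 + √7)²/9 ≈ 20415.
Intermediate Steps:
m(q, d) = -√(3 + q)/3
(-142 + m(-2 - 1*(-6), -6))² = (-142 - √(3 + (-2 - 1*(-6)))/3)² = (-142 - √(3 + (-2 + 6))/3)² = (-142 - √(3 + 4)/3)² = (-142 - √7/3)²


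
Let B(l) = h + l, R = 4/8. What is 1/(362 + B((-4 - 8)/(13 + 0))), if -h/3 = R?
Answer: 26/9349 ≈ 0.0027810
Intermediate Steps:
R = ½ (R = 4*(⅛) = ½ ≈ 0.50000)
h = -3/2 (h = -3*½ = -3/2 ≈ -1.5000)
B(l) = -3/2 + l
1/(362 + B((-4 - 8)/(13 + 0))) = 1/(362 + (-3/2 + (-4 - 8)/(13 + 0))) = 1/(362 + (-3/2 - 12/13)) = 1/(362 - 63/26) = 1/(9349/26) = 26/9349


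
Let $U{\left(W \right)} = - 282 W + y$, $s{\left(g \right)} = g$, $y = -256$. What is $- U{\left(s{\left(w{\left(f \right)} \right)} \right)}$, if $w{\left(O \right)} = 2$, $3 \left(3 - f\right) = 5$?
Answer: $820$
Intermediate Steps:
$f = \frac{4}{3}$ ($f = 3 - \frac{5}{3} = \frac{4}{3} \approx 1.3333$)
$U{\left(W \right)} = -256 - 282 W$ ($U{\left(W \right)} = - 282 W - 256 = -256 - 282 W$)
$- U{\left(s{\left(w{\left(f \right)} \right)} \right)} = - (-256 - 564) = \left(-1\right) \left(-820\right) = 820$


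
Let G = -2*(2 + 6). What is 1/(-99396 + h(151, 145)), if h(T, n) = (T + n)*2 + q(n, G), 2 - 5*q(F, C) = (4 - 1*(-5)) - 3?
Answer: -5/494024 ≈ -1.0121e-5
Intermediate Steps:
G = -16 (G = -2*8 = -16)
q(F, C) = -⅘ (q(F, C) = ⅖ - ((4 - 1*(-5)) - 3)/5 = ⅖ - ((4 + 5) - 3)/5 = ⅖ - (9 - 3)/5 = ⅖ - ⅕*6 = ⅖ - 6/5 = -⅘)
h(T, n) = -⅘ + 2*T + 2*n (h(T, n) = (T + n)*2 - ⅘ = (2*T + 2*n) - ⅘ = -⅘ + 2*T + 2*n)
1/(-99396 + h(151, 145)) = 1/(-99396 + (-⅘ + 2*151 + 2*145)) = 1/(-99396 + (-⅘ + 302 + 290)) = 1/(-99396 + 2956/5) = 1/(-494024/5) = -5/494024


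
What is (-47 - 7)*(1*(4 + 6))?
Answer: -540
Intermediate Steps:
(-47 - 7)*(1*(4 + 6)) = -54*10 = -540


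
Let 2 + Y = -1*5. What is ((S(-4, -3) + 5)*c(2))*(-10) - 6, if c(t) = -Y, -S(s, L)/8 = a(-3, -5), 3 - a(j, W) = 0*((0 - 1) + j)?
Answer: 1324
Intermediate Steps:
a(j, W) = 3 (a(j, W) = 3 - 0*((0 - 1) + j) = 3 - 0*(-1 + j) = 3 - 1*0 = 3 + 0 = 3)
S(s, L) = -24 (S(s, L) = -8*3 = -24)
Y = -7 (Y = -2 - 1*5 = -2 - 5 = -7)
c(t) = 7 (c(t) = -1*(-7) = 7)
((S(-4, -3) + 5)*c(2))*(-10) - 6 = ((-24 + 5)*7)*(-10) - 6 = -19*7*(-10) - 6 = -133*(-10) - 6 = 1330 - 6 = 1324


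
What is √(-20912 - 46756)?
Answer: 2*I*√16917 ≈ 260.13*I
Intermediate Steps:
√(-20912 - 46756) = √(-67668) = 2*I*√16917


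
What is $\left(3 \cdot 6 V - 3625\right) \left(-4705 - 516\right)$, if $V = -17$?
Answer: $20523751$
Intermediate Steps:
$\left(3 \cdot 6 V - 3625\right) \left(-4705 - 516\right) = \left(3 \cdot 6 \left(-17\right) - 3625\right) \left(-4705 - 516\right) = \left(18 \left(-17\right) - 3625\right) \left(-5221\right) = \left(-306 - 3625\right) \left(-5221\right) = \left(-3931\right) \left(-5221\right) = 20523751$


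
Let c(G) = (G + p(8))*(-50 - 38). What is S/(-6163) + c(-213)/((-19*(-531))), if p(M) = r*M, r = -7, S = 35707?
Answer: -214357387/62178507 ≈ -3.4475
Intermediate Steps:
p(M) = -7*M
c(G) = 4928 - 88*G (c(G) = (G - 7*8)*(-50 - 38) = (G - 56)*(-88) = (-56 + G)*(-88) = 4928 - 88*G)
S/(-6163) + c(-213)/((-19*(-531))) = 35707/(-6163) + (4928 - 88*(-213))/((-19*(-531))) = 35707*(-1/6163) + (4928 + 18744)/10089 = -35707/6163 + 23672*(1/10089) = -35707/6163 + 23672/10089 = -214357387/62178507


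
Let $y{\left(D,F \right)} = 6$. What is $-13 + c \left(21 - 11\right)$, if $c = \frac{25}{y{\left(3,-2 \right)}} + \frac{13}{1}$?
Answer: $\frac{476}{3} \approx 158.67$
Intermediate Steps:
$c = \frac{103}{6}$ ($c = \frac{25}{6} + \frac{13}{1} = 25 \cdot \frac{1}{6} + 13 \cdot 1 = \frac{25}{6} + 13 = \frac{103}{6} \approx 17.167$)
$-13 + c \left(21 - 11\right) = -13 + \frac{103 \left(21 - 11\right)}{6} = -13 + \frac{103}{6} \cdot 10 = -13 + \frac{515}{3} = \frac{476}{3}$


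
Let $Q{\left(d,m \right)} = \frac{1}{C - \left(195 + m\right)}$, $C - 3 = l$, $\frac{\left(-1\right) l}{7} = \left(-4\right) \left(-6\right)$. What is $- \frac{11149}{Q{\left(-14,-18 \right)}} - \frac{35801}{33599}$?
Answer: $\frac{128111540041}{33599} \approx 3.813 \cdot 10^{6}$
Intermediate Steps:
$l = -168$ ($l = - 7 \left(\left(-4\right) \left(-6\right)\right) = \left(-7\right) 24 = -168$)
$C = -165$ ($C = 3 - 168 = -165$)
$Q{\left(d,m \right)} = \frac{1}{-360 - m}$ ($Q{\left(d,m \right)} = \frac{1}{-165 - \left(195 + m\right)} = \frac{1}{-360 - m}$)
$- \frac{11149}{Q{\left(-14,-18 \right)}} - \frac{35801}{33599} = - \frac{11149}{\left(-1\right) \frac{1}{360 - 18}} - \frac{35801}{33599} = - \frac{11149}{\left(-1\right) \frac{1}{342}} - \frac{35801}{33599} = - \frac{11149}{- \frac{1}{342}} - \frac{35801}{33599} = \left(-11149\right) \left(-342\right) - \frac{35801}{33599} = 3812958 - \frac{35801}{33599} = \frac{128111540041}{33599}$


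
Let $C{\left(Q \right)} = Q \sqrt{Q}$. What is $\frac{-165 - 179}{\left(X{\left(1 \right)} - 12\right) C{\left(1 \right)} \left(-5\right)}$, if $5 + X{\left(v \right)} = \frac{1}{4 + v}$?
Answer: $- \frac{86}{21} \approx -4.0952$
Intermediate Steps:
$X{\left(v \right)} = -5 + \frac{1}{4 + v}$
$C{\left(Q \right)} = Q^{\frac{3}{2}}$
$\frac{-165 - 179}{\left(X{\left(1 \right)} - 12\right) C{\left(1 \right)} \left(-5\right)} = \frac{-165 - 179}{\left(\frac{-19 - 5}{4 + 1} - 12\right) 1^{\frac{3}{2}} \left(-5\right)} = - \frac{344}{\left(\frac{-19 - 5}{5} - 12\right) 1 \left(-5\right)} = - \frac{344}{\left(\frac{1}{5} \left(-24\right) - 12\right) \left(-5\right)} = - \frac{344}{\left(- \frac{24}{5} - 12\right) \left(-5\right)} = - \frac{344}{\left(- \frac{84}{5}\right) \left(-5\right)} = - \frac{344}{84} = \left(-344\right) \frac{1}{84} = - \frac{86}{21}$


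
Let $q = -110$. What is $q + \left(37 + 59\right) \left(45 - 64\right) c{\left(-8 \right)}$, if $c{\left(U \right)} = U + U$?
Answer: $29074$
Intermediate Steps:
$c{\left(U \right)} = 2 U$
$q + \left(37 + 59\right) \left(45 - 64\right) c{\left(-8 \right)} = -110 + \left(37 + 59\right) \left(45 - 64\right) 2 \left(-8\right) = -110 + 96 \left(-19\right) \left(-16\right) = -110 - -29184 = -110 + 29184 = 29074$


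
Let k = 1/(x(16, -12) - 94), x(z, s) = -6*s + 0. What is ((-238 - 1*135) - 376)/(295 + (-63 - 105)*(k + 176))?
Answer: 8239/321919 ≈ 0.025593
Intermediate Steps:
x(z, s) = -6*s
k = -1/22 (k = 1/(-6*(-12) - 94) = 1/(72 - 94) = 1/(-22) = -1/22 ≈ -0.045455)
((-238 - 1*135) - 376)/(295 + (-63 - 105)*(k + 176)) = ((-238 - 1*135) - 376)/(295 + (-63 - 105)*(-1/22 + 176)) = ((-238 - 135) - 376)/(295 - 168*3871/22) = (-373 - 376)/(295 - 325164/11) = -749/(-321919/11) = -749*(-11/321919) = 8239/321919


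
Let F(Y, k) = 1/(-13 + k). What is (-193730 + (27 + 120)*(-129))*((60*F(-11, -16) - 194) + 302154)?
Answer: -1862505808540/29 ≈ -6.4224e+10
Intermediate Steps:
(-193730 + (27 + 120)*(-129))*((60*F(-11, -16) - 194) + 302154) = (-193730 + (27 + 120)*(-129))*((60/(-13 - 16) - 194) + 302154) = (-193730 + 147*(-129))*((60/(-29) - 194) + 302154) = (-193730 - 18963)*((60*(-1/29) - 194) + 302154) = -212693*((-60/29 - 194) + 302154) = -212693*(-5686/29 + 302154) = -212693*8756780/29 = -1862505808540/29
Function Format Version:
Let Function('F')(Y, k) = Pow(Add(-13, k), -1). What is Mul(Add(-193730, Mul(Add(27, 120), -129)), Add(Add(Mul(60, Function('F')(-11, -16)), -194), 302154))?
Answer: Rational(-1862505808540, 29) ≈ -6.4224e+10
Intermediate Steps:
Mul(Add(-193730, Mul(Add(27, 120), -129)), Add(Add(Mul(60, Function('F')(-11, -16)), -194), 302154)) = Mul(Add(-193730, Mul(Add(27, 120), -129)), Add(Add(Mul(60, Pow(Add(-13, -16), -1)), -194), 302154)) = Mul(Add(-193730, Mul(147, -129)), Add(Add(Mul(60, Pow(-29, -1)), -194), 302154)) = Mul(Add(-193730, -18963), Add(Add(Mul(60, Rational(-1, 29)), -194), 302154)) = Mul(-212693, Add(Add(Rational(-60, 29), -194), 302154)) = Mul(-212693, Add(Rational(-5686, 29), 302154)) = Mul(-212693, Rational(8756780, 29)) = Rational(-1862505808540, 29)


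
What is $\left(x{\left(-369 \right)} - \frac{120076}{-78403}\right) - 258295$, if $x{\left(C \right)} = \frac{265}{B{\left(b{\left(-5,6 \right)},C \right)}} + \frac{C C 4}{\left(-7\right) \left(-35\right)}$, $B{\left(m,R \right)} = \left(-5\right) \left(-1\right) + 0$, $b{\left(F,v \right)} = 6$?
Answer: $- \frac{4917771001718}{19208735} \approx -2.5602 \cdot 10^{5}$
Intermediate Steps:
$B{\left(m,R \right)} = 5$ ($B{\left(m,R \right)} = 5 + 0 = 5$)
$x{\left(C \right)} = 53 + \frac{4 C^{2}}{245}$ ($x{\left(C \right)} = \frac{265}{5} + \frac{C C 4}{\left(-7\right) \left(-35\right)} = 265 \cdot \frac{1}{5} + \frac{C^{2} \cdot 4}{245} = 53 + 4 C^{2} \cdot \frac{1}{245} = 53 + \frac{4 C^{2}}{245}$)
$\left(x{\left(-369 \right)} - \frac{120076}{-78403}\right) - 258295 = \left(\left(53 + \frac{4 \left(-369\right)^{2}}{245}\right) - \frac{120076}{-78403}\right) - 258295 = \left(\left(53 + \frac{4}{245} \cdot 136161\right) - - \frac{120076}{78403}\right) - 258295 = \left(\left(53 + \frac{544644}{245}\right) + \frac{120076}{78403}\right) - 258295 = \left(\frac{557629}{245} + \frac{120076}{78403}\right) - 258295 = \frac{43749205107}{19208735} - 258295 = - \frac{4917771001718}{19208735}$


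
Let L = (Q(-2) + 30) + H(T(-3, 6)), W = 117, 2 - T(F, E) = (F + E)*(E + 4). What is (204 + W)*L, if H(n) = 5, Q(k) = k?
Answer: 10593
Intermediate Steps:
T(F, E) = 2 - (4 + E)*(E + F) (T(F, E) = 2 - (F + E)*(E + 4) = 2 - (E + F)*(4 + E) = 2 - (4 + E)*(E + F))
L = 33 (L = (-2 + 30) + 5 = 28 + 5 = 33)
(204 + W)*L = (204 + 117)*33 = 321*33 = 10593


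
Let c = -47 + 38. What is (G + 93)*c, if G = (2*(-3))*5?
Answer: -567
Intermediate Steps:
c = -9
G = -30 (G = -6*5 = -30)
(G + 93)*c = (-30 + 93)*(-9) = 63*(-9) = -567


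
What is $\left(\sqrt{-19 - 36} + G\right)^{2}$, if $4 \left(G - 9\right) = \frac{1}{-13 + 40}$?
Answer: $\frac{305209}{11664} + \frac{973 i \sqrt{55}}{54} \approx 26.167 + 133.63 i$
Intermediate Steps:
$G = \frac{973}{108}$ ($G = 9 + \frac{1}{4 \left(-13 + 40\right)} = 9 + \frac{1}{4 \cdot 27} = 9 + \frac{1}{4} \cdot \frac{1}{27} = 9 + \frac{1}{108} = \frac{973}{108} \approx 9.0093$)
$\left(\sqrt{-19 - 36} + G\right)^{2} = \left(\sqrt{-19 - 36} + \frac{973}{108}\right)^{2} = \left(\sqrt{-55} + \frac{973}{108}\right)^{2} = \left(i \sqrt{55} + \frac{973}{108}\right)^{2} = \left(\frac{973}{108} + i \sqrt{55}\right)^{2}$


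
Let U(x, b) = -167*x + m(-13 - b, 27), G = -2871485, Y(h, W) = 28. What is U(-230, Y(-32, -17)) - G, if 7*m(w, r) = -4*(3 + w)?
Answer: 20369417/7 ≈ 2.9099e+6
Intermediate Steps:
m(w, r) = -12/7 - 4*w/7 (m(w, r) = (-4*(3 + w))/7 = (-12 - 4*w)/7 = -12/7 - 4*w/7)
U(x, b) = 40/7 - 167*x + 4*b/7 (U(x, b) = -167*x + (-12/7 - 4*(-13 - b)/7) = -167*x + (-12/7 + (52/7 + 4*b/7)) = -167*x + (40/7 + 4*b/7) = 40/7 - 167*x + 4*b/7)
U(-230, Y(-32, -17)) - G = (40/7 - 167*(-230) + (4/7)*28) - 1*(-2871485) = (40/7 + 38410 + 16) + 2871485 = 269022/7 + 2871485 = 20369417/7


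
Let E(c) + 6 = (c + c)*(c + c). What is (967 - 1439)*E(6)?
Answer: -65136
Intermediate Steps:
E(c) = -6 + 4*c² (E(c) = -6 + (c + c)*(c + c) = -6 + (2*c)*(2*c) = -6 + 4*c²)
(967 - 1439)*E(6) = (967 - 1439)*(-6 + 4*6²) = -472*(-6 + 4*36) = -472*(-6 + 144) = -472*138 = -65136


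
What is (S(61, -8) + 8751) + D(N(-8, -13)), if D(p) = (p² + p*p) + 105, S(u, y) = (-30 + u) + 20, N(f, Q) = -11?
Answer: 9149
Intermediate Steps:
S(u, y) = -10 + u
D(p) = 105 + 2*p² (D(p) = (p² + p²) + 105 = 2*p² + 105 = 105 + 2*p²)
(S(61, -8) + 8751) + D(N(-8, -13)) = ((-10 + 61) + 8751) + (105 + 2*(-11)²) = (51 + 8751) + (105 + 2*121) = 8802 + (105 + 242) = 8802 + 347 = 9149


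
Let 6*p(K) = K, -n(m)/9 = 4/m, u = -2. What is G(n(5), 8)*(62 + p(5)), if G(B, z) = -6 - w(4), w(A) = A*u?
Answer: 377/3 ≈ 125.67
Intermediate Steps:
n(m) = -36/m
w(A) = -2*A (w(A) = A*(-2) = -2*A)
p(K) = K/6
G(B, z) = 2 (G(B, z) = -6 - (-2)*4 = -6 - 1*(-8) = -6 + 8 = 2)
G(n(5), 8)*(62 + p(5)) = 2*(62 + (1/6)*5) = 2*(62 + 5/6) = 2*(377/6) = 377/3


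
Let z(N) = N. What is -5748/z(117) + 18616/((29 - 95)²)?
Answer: -635006/14157 ≈ -44.855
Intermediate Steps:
-5748/z(117) + 18616/((29 - 95)²) = -5748/117 + 18616/((29 - 95)²) = -5748*1/117 + 18616/((-66)²) = -1916/39 + 18616/4356 = -1916/39 + 18616*(1/4356) = -1916/39 + 4654/1089 = -635006/14157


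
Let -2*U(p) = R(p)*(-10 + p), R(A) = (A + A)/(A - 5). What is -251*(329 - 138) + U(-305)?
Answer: -2953127/62 ≈ -47631.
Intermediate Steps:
R(A) = 2*A/(-5 + A) (R(A) = (2*A)/(-5 + A) = 2*A/(-5 + A))
U(p) = -p*(-10 + p)/(-5 + p) (U(p) = -2*p/(-5 + p)*(-10 + p)/2 = -p*(-10 + p)/(-5 + p))
-251*(329 - 138) + U(-305) = -251*(329 - 138) - 305*(10 - 1*(-305))/(-5 - 305) = -251*191 - 305*(10 + 305)/(-310) = -47941 - 305*(-1/310)*315 = -47941 + 19215/62 = -2953127/62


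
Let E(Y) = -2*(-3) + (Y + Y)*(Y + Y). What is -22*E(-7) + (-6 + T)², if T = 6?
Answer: -4444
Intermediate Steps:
E(Y) = 6 + 4*Y² (E(Y) = 6 + (2*Y)*(2*Y) = 6 + 4*Y²)
-22*E(-7) + (-6 + T)² = -22*(6 + 4*(-7)²) + (-6 + 6)² = -22*(6 + 4*49) + 0² = -22*(6 + 196) + 0 = -22*202 + 0 = -4444 + 0 = -4444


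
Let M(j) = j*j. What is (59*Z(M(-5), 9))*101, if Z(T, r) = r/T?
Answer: 53631/25 ≈ 2145.2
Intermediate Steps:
M(j) = j²
(59*Z(M(-5), 9))*101 = (59*(9/((-5)²)))*101 = (59*(9/25))*101 = (531/25)*101 = 53631/25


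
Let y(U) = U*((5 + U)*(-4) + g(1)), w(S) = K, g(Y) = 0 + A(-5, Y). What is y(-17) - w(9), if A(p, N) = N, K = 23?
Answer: -856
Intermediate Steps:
g(Y) = Y (g(Y) = 0 + Y = Y)
w(S) = 23
y(U) = U*(-19 - 4*U) (y(U) = U*((5 + U)*(-4) + 1) = U*((-20 - 4*U) + 1) = U*(-19 - 4*U))
y(-17) - w(9) = -1*(-17)*(19 + 4*(-17)) - 1*23 = -1*(-17)*(19 - 68) - 23 = -1*(-17)*(-49) - 23 = -833 - 23 = -856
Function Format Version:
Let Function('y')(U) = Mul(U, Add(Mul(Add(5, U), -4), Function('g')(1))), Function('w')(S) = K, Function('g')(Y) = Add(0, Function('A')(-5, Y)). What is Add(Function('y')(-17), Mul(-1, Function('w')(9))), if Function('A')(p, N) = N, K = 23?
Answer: -856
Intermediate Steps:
Function('g')(Y) = Y (Function('g')(Y) = Add(0, Y) = Y)
Function('w')(S) = 23
Function('y')(U) = Mul(U, Add(-19, Mul(-4, U))) (Function('y')(U) = Mul(U, Add(Mul(Add(5, U), -4), 1)) = Mul(U, Add(Add(-20, Mul(-4, U)), 1)) = Mul(U, Add(-19, Mul(-4, U))))
Add(Function('y')(-17), Mul(-1, Function('w')(9))) = Add(Mul(-1, -17, Add(19, Mul(4, -17))), Mul(-1, 23)) = Add(Mul(-1, -17, Add(19, -68)), -23) = Add(Mul(-1, -17, -49), -23) = Add(-833, -23) = -856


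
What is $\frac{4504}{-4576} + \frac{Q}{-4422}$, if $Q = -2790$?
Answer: $- \frac{1231}{3484} \approx -0.35333$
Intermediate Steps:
$\frac{4504}{-4576} + \frac{Q}{-4422} = \frac{4504}{-4576} - \frac{2790}{-4422} = 4504 \left(- \frac{1}{4576}\right) - - \frac{465}{737} = - \frac{563}{572} + \frac{465}{737} = - \frac{1231}{3484}$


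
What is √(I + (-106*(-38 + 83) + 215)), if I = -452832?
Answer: 19*I*√1267 ≈ 676.3*I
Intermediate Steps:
√(I + (-106*(-38 + 83) + 215)) = √(-452832 + (-106*(-38 + 83) + 215)) = √(-452832 + (-106*45 + 215)) = √(-452832 + (-4770 + 215)) = √(-452832 - 4555) = √(-457387) = 19*I*√1267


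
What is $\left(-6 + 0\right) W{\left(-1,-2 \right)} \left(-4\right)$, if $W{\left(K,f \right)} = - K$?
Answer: $24$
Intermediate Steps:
$\left(-6 + 0\right) W{\left(-1,-2 \right)} \left(-4\right) = \left(-6 + 0\right) \left(-1\right) \left(-1\right) \left(-4\right) = - 6 \cdot 1 \left(-4\right) = \left(-6\right) \left(-4\right) = 24$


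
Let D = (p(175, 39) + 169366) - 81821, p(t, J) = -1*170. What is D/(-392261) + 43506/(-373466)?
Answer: -24848649408/73248073313 ≈ -0.33924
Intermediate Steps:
p(t, J) = -170
D = 87375 (D = (-170 + 169366) - 81821 = 169196 - 81821 = 87375)
D/(-392261) + 43506/(-373466) = 87375/(-392261) + 43506/(-373466) = 87375*(-1/392261) + 43506*(-1/373466) = -87375/392261 - 21753/186733 = -24848649408/73248073313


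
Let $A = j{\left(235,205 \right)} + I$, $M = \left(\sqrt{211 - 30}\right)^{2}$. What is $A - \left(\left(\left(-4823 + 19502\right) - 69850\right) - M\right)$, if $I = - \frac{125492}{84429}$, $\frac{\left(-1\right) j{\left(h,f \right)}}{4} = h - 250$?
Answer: $\frac{4678254256}{84429} \approx 55411.0$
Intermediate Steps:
$j{\left(h,f \right)} = 1000 - 4 h$ ($j{\left(h,f \right)} = - 4 \left(h - 250\right) = - 4 \left(-250 + h\right) = 1000 - 4 h$)
$I = - \frac{125492}{84429}$ ($I = \left(-125492\right) \frac{1}{84429} = - \frac{125492}{84429} \approx -1.4864$)
$M = 181$ ($M = \left(\sqrt{181}\right)^{2} = 181$)
$A = \frac{4940248}{84429}$ ($A = \left(1000 - 940\right) - \frac{125492}{84429} = 60 - \frac{125492}{84429} = \frac{4940248}{84429} \approx 58.514$)
$A - \left(\left(\left(-4823 + 19502\right) - 69850\right) - M\right) = \frac{4940248}{84429} - \left(\left(\left(-4823 + 19502\right) - 69850\right) - 181\right) = \frac{4940248}{84429} - \left(\left(14679 - 69850\right) - 181\right) = \frac{4940248}{84429} - \left(-55171 - 181\right) = \frac{4940248}{84429} - -55352 = \frac{4940248}{84429} + 55352 = \frac{4678254256}{84429}$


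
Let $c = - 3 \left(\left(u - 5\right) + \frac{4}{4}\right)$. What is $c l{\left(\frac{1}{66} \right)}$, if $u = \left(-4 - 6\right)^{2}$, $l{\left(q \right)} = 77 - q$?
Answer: $- \frac{243888}{11} \approx -22172.0$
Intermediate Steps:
$u = 100$ ($u = \left(-4 - 6\right)^{2} = \left(-10\right)^{2} = 100$)
$c = -288$ ($c = - 3 \left(\left(100 - 5\right) + \frac{4}{4}\right) = - 3 \left(\left(100 - 5\right) + 4 \cdot \frac{1}{4}\right) = - 3 \left(95 + 1\right) = \left(-3\right) 96 = -288$)
$c l{\left(\frac{1}{66} \right)} = - 288 \left(77 - \frac{1}{66}\right) = \left(-288\right) \frac{5081}{66} = - \frac{243888}{11}$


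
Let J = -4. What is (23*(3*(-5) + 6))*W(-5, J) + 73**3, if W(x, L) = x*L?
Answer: 384877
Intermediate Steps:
W(x, L) = L*x
(23*(3*(-5) + 6))*W(-5, J) + 73**3 = (23*(3*(-5) + 6))*(-4*(-5)) + 73**3 = (23*(-15 + 6))*20 + 389017 = (23*(-9))*20 + 389017 = -207*20 + 389017 = -4140 + 389017 = 384877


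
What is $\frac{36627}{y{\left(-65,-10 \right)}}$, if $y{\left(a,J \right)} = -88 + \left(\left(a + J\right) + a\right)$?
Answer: $- \frac{12209}{76} \approx -160.64$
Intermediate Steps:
$y{\left(a,J \right)} = -88 + J + 2 a$ ($y{\left(a,J \right)} = -88 + \left(\left(J + a\right) + a\right) = -88 + \left(J + 2 a\right) = -88 + J + 2 a$)
$\frac{36627}{y{\left(-65,-10 \right)}} = \frac{36627}{-88 - 10 + 2 \left(-65\right)} = \frac{36627}{-88 - 10 - 130} = \frac{36627}{-228} = 36627 \left(- \frac{1}{228}\right) = - \frac{12209}{76}$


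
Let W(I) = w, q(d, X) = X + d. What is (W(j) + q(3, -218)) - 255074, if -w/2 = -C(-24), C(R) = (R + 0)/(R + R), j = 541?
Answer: -255288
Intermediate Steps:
C(R) = 1/2 (C(R) = R/((2*R)) = R*(1/(2*R)) = 1/2)
w = 1 (w = -(-2)/2 = -2*(-1/2) = 1)
W(I) = 1
(W(j) + q(3, -218)) - 255074 = (1 + (-218 + 3)) - 255074 = (1 - 215) - 255074 = -214 - 255074 = -255288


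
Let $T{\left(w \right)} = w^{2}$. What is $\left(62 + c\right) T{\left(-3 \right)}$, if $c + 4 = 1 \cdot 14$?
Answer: $648$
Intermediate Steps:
$c = 10$ ($c = -4 + 1 \cdot 14 = -4 + 14 = 10$)
$\left(62 + c\right) T{\left(-3 \right)} = \left(62 + 10\right) \left(-3\right)^{2} = 72 \cdot 9 = 648$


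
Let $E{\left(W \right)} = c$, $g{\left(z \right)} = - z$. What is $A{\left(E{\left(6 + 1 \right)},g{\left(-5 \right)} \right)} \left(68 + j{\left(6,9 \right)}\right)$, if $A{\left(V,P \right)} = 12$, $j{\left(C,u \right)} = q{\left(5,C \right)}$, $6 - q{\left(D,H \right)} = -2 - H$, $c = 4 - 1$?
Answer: $984$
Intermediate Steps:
$c = 3$
$q{\left(D,H \right)} = 8 + H$ ($q{\left(D,H \right)} = 6 - \left(-2 - H\right) = 6 + \left(2 + H\right) = 8 + H$)
$j{\left(C,u \right)} = 8 + C$
$E{\left(W \right)} = 3$
$A{\left(E{\left(6 + 1 \right)},g{\left(-5 \right)} \right)} \left(68 + j{\left(6,9 \right)}\right) = 12 \left(68 + \left(8 + 6\right)\right) = 12 \left(68 + 14\right) = 12 \cdot 82 = 984$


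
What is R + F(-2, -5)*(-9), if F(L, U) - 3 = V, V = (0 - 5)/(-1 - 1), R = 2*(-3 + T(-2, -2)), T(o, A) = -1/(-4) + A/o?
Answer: -53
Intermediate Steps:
T(o, A) = ¼ + A/o (T(o, A) = -1*(-¼) + A/o = ¼ + A/o)
R = -7/2 (R = 2*(-3 + (-2 + (¼)*(-2))/(-2)) = 2*(-3 - (-2 - ½)/2) = 2*(-3 - ½*(-5/2)) = 2*(-3 + 5/4) = 2*(-7/4) = -7/2 ≈ -3.5000)
V = 5/2 (V = -5/(-2) = -5*(-½) = 5/2 ≈ 2.5000)
F(L, U) = 11/2 (F(L, U) = 3 + 5/2 = 11/2)
R + F(-2, -5)*(-9) = -7/2 + (11/2)*(-9) = -7/2 - 99/2 = -53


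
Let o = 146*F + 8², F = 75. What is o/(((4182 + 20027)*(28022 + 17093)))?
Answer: 11014/1092189035 ≈ 1.0084e-5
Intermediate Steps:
o = 11014 (o = 146*75 + 8² = 10950 + 64 = 11014)
o/(((4182 + 20027)*(28022 + 17093))) = 11014/(((4182 + 20027)*(28022 + 17093))) = 11014/((24209*45115)) = 11014/1092189035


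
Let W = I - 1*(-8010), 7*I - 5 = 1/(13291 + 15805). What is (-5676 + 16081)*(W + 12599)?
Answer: 6239464870035/29096 ≈ 2.1444e+8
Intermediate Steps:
I = 20783/29096 (I = 5/7 + 1/(7*(13291 + 15805)) = 5/7 + (⅐)/29096 = 5/7 + (⅐)*(1/29096) = 5/7 + 1/203672 = 20783/29096 ≈ 0.71429)
W = 233079743/29096 (W = 20783/29096 - 1*(-8010) = 20783/29096 + 8010 = 233079743/29096 ≈ 8010.7)
(-5676 + 16081)*(W + 12599) = (-5676 + 16081)*(233079743/29096 + 12599) = 10405*(599660247/29096) = 6239464870035/29096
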